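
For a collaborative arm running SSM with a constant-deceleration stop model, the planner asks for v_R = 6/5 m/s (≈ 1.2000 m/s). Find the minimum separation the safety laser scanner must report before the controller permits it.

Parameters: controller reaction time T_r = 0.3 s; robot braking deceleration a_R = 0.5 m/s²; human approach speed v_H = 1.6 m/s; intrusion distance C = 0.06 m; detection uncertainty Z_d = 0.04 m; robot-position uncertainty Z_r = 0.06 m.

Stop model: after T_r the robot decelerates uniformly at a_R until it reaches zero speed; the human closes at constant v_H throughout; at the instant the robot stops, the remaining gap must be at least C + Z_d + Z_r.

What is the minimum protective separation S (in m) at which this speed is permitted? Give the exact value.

braking lasts T_s = (6/5)/(1/2) = 2.4000 s
robot in T_r: 1.2000·0.3000 = 0.3600 m
braking distance = 1.2000²/(2·0.5000) = 1.4400 m
human over T_r+T_s: 1.6000·(0.3000+2.4000) = 4.3200 m
residual clearance needed = 0.0600+0.0400+0.0600 = 0.1600 m
S_min ≈ 0.3600+1.4400+4.3200+0.1600  ⇒  S_min = 157/25 m

S_min = 157/25 m = 6.2800 m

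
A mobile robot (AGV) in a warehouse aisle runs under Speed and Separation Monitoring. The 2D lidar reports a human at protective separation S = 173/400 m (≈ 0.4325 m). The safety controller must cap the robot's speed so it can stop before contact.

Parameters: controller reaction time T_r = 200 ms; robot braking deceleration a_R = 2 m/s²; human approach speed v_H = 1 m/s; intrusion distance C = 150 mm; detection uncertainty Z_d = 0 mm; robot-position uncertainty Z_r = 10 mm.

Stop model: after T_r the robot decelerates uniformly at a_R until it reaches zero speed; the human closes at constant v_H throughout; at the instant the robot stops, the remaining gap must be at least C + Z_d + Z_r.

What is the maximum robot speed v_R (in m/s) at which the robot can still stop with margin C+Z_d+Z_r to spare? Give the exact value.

v_R_max = 1/10 m/s = 0.1000 m/s

at the boundary: (1/4)·v² + (7/10)·v + (-29/400) = 0
  disc = (7/10)² − 4·(1/4)·(-29/400) = 9/16 ; √disc = 3/4
  v_R = (−(7/10) + 3/4) / (2·(1/4)) = 1/10 m/s
check:
braking lasts T_s = (1/10)/2 = 0.0500 s
robot covers v_R·T_r = 0.1000·0.2000 = 0.0200 m before braking
robot under decel: 0.1000²/(2·2.0000) = 0.0025 m
human closes 1.0000·0.2500 = 0.2500 m
C+Z_d+Z_r = 0.1500+0.0000+0.0100 = 0.1600 m
sum ≈ 0.0200+0.0025+0.2500+0.1600 ≈ 0.4325 m = S ✓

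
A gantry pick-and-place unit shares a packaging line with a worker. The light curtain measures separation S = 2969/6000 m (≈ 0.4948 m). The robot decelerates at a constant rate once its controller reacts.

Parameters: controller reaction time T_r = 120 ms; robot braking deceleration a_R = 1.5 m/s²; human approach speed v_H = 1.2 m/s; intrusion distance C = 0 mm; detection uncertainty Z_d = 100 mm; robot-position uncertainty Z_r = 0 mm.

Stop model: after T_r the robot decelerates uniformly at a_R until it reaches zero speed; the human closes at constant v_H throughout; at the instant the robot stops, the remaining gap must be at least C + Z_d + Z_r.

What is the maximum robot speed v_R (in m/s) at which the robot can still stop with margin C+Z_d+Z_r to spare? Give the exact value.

quadratic (1/3)·v² + (23/25)·v + (-301/1200) = 0
  disc = (23/25)² − 4·(1/3)·(-301/1200) = 26569/22500 ; √disc = 163/150
  v_R = (−(23/25) + 163/150) / (2·(1/3)) = 1/4 m/s
check:
T_s = v_R/a_R = (1/4)/(3/2) = 0.1667 s
robot covers v_R·T_r = 0.2500·0.1200 = 0.0300 m before braking
robot covers 0.2500·0.1667 − ½·1.5000·0.1667² = 0.0208 m while stopping
human closes 1.2000·0.2867 = 0.3440 m
residual clearance needed = 0.0000+0.1000+0.0000 = 0.1000 m
sum ≈ 0.0300+0.0208+0.3440+0.1000 ≈ 0.4948 m = S ✓

v_R_max = 1/4 m/s = 0.2500 m/s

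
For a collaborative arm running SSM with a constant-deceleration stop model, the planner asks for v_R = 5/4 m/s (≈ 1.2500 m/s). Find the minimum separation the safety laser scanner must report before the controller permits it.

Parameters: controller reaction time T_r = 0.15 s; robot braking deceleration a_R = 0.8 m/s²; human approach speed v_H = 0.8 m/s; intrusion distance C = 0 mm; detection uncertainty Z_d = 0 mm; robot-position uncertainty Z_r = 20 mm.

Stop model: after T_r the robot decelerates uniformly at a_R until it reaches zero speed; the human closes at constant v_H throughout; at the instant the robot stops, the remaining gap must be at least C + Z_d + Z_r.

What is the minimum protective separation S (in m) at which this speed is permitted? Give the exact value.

braking lasts T_s = (5/4)/(4/5) = 1.5625 s
reaction-phase robot travel = 1.2500·0.1500 = 0.1875 m
robot under decel: 1.2500²/(2·0.8000) = 0.9766 m
human closes 0.8000·1.7125 = 1.3700 m
margins: 0.0000+0.0000+0.0200 = 0.0200 m
S_min ≈ 0.1875+0.9766+1.3700+0.0200  ⇒  S_min = 8173/3200 m

S_min = 8173/3200 m = 2.5541 m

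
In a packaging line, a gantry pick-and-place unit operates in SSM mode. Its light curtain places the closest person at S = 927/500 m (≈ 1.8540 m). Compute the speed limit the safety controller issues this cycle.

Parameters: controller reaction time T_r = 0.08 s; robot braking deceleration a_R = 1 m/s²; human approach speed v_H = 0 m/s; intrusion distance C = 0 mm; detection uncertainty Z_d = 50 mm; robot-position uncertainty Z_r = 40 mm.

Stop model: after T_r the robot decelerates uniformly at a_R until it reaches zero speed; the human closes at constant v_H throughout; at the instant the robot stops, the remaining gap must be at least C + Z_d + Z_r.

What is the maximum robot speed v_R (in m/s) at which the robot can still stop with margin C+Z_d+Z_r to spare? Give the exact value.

v_R_max = 9/5 m/s = 1.8000 m/s

quadratic (1/2)·v² + (2/25)·v + (-441/250) = 0
  disc = (2/25)² − 4·(1/2)·(-441/250) = 2209/625 ; √disc = 47/25
  v_R = (−(2/25) + 47/25) / (2·(1/2)) = 9/5 m/s
check:
braking lasts T_s = (9/5)/1 = 1.8000 s
robot in T_r: 1.8000·0.0800 = 0.1440 m
braking distance = 1.8000²/(2·1.0000) = 1.6200 m
person approaches 0.0000·(0.0800+1.8000) = 0.0000 m
residual clearance needed = 0.0000+0.0500+0.0400 = 0.0900 m
sum ≈ 0.1440+1.6200+0.0000+0.0900 ≈ 1.8540 m = S ✓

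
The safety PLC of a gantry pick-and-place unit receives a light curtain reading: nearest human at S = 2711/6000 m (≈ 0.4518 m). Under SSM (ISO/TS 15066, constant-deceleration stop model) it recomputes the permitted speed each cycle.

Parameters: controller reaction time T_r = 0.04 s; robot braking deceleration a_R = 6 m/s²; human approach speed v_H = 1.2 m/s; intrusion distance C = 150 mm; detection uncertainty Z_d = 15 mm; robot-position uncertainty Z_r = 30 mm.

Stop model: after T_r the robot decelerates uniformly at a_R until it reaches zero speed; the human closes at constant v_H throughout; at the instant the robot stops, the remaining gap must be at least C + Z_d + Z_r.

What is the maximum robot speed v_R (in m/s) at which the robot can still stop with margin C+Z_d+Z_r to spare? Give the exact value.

v_R_max = 7/10 m/s = 0.7000 m/s

quadratic (1/12)·v² + (6/25)·v + (-1253/6000) = 0
  disc = (6/25)² − 4·(1/12)·(-1253/6000) = 11449/90000 ; √disc = 107/300
  v_R = (−(6/25) + 107/300) / (2·(1/12)) = 7/10 m/s
check:
T_s = v_R/a_R = (7/10)/6 = 0.1167 s
robot in T_r: 0.7000·0.0400 = 0.0280 m
robot covers 0.7000·0.1167 − ½·6.0000·0.1167² = 0.0408 m while stopping
person approaches 1.2000·(0.0400+0.1167) = 0.1880 m
C+Z_d+Z_r = 0.1500+0.0150+0.0300 = 0.1950 m
sum ≈ 0.0280+0.0408+0.1880+0.1950 ≈ 0.4518 m = S ✓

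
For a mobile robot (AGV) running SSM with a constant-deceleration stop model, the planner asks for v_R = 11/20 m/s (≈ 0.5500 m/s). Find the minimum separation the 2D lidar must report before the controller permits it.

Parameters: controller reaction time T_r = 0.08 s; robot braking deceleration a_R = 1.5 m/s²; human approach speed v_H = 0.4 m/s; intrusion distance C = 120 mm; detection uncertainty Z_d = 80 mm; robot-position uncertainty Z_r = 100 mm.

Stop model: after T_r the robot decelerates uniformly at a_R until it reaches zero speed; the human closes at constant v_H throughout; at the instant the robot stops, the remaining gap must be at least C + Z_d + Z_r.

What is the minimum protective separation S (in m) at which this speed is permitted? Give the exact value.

S_min = 1247/2000 m = 0.6235 m

stop time T_s = (11/20)/(3/2) = 0.3667 s
robot in T_r: 0.5500·0.0800 = 0.0440 m
braking distance = 0.5500²/(2·1.5000) = 0.1008 m
human over T_r+T_s: 0.4000·(0.0800+0.3667) = 0.1787 m
C+Z_d+Z_r = 0.1200+0.0800+0.1000 = 0.3000 m
S_min ≈ 0.0440+0.1008+0.1787+0.3000  ⇒  S_min = 1247/2000 m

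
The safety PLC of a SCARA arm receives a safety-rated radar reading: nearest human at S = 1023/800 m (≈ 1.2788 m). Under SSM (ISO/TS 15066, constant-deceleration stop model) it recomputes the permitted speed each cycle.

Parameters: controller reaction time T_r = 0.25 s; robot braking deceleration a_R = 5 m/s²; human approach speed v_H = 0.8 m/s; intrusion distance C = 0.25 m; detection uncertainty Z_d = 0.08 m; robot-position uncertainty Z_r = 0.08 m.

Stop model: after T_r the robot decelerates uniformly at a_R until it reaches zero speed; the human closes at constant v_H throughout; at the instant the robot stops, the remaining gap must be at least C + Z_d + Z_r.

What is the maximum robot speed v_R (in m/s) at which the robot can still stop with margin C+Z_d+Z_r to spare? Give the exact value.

v_R_max = 5/4 m/s = 1.2500 m/s

collect terms ⇒ (1/10)·v_R² + (41/100)·v_R + (-107/160) = 0
  disc = (41/100)² − 4·(1/10)·(-107/160) = 1089/2500 ; √disc = 33/50
  v_R = (−(41/100) + 33/50) / (2·(1/10)) = 5/4 m/s
check:
braking lasts T_s = (5/4)/5 = 0.2500 s
reaction-phase robot travel = 1.2500·0.2500 = 0.3125 m
braking distance = 1.2500²/(2·5.0000) = 0.1562 m
person approaches 0.8000·(0.2500+0.2500) = 0.4000 m
C+Z_d+Z_r = 0.2500+0.0800+0.0800 = 0.4100 m
sum ≈ 0.3125+0.1562+0.4000+0.4100 ≈ 1.2788 m = S ✓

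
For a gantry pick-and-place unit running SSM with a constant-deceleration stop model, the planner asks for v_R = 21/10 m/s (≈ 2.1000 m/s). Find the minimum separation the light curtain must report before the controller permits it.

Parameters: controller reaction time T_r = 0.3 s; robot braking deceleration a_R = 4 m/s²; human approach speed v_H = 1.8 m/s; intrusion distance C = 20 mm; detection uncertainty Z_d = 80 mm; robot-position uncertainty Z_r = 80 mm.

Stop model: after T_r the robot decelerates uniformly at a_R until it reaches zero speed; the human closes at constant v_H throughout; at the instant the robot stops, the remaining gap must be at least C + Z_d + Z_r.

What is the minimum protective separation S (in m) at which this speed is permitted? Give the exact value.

T_s = v_R/a_R = (21/10)/4 = 0.5250 s
robot covers v_R·T_r = 2.1000·0.3000 = 0.6300 m before braking
robot under decel: 2.1000²/(2·4.0000) = 0.5513 m
person approaches 1.8000·(0.3000+0.5250) = 1.4850 m
margins: 0.0200+0.0800+0.0800 = 0.1800 m
S_min ≈ 0.6300+0.5513+1.4850+0.1800  ⇒  S_min = 2277/800 m

S_min = 2277/800 m = 2.8462 m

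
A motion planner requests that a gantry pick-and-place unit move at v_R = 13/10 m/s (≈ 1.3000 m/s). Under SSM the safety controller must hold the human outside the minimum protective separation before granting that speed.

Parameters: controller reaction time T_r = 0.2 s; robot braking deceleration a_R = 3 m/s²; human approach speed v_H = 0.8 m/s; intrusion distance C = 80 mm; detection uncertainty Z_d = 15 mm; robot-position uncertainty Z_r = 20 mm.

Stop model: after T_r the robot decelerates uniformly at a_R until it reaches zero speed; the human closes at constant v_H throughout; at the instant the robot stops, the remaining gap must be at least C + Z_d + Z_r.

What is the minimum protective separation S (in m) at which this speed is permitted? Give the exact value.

S_min = 349/300 m = 1.1633 m

T_s = v_R/a_R = (13/10)/3 = 0.4333 s
reaction-phase robot travel = 1.3000·0.2000 = 0.2600 m
braking distance = 1.3000²/(2·3.0000) = 0.2817 m
person approaches 0.8000·(0.2000+0.4333) = 0.5067 m
margins: 0.0800+0.0150+0.0200 = 0.1150 m
S_min ≈ 0.2600+0.2817+0.5067+0.1150  ⇒  S_min = 349/300 m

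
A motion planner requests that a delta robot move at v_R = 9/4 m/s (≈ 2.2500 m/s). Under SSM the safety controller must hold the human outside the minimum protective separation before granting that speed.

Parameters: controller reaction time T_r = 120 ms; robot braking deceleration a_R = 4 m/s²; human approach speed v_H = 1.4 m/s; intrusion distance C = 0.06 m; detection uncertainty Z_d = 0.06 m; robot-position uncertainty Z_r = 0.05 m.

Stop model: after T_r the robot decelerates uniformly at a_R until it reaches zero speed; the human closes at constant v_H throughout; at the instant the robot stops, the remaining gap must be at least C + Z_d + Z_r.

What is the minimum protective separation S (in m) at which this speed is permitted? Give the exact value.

braking lasts T_s = (9/4)/4 = 0.5625 s
reaction-phase robot travel = 2.2500·0.1200 = 0.2700 m
robot covers 2.2500·0.5625 − ½·4.0000·0.5625² = 0.6328 m while stopping
human over T_r+T_s: 1.4000·(0.1200+0.5625) = 0.9555 m
C+Z_d+Z_r = 0.0600+0.0600+0.0500 = 0.1700 m
S_min ≈ 0.2700+0.6328+0.9555+0.1700  ⇒  S_min = 32453/16000 m

S_min = 32453/16000 m = 2.0283 m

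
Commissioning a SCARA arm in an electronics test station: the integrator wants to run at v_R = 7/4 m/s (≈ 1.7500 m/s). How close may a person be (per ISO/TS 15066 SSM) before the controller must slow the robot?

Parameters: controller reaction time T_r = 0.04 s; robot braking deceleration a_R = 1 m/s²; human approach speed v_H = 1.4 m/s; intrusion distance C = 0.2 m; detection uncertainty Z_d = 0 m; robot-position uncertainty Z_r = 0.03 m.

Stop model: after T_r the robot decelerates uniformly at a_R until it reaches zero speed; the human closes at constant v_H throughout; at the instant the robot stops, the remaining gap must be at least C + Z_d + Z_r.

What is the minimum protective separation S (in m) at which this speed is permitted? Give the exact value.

S_min = 17349/4000 m = 4.3373 m

stop time T_s = (7/4)/1 = 1.7500 s
robot covers v_R·T_r = 1.7500·0.0400 = 0.0700 m before braking
robot covers 1.7500·1.7500 − ½·1.0000·1.7500² = 1.5312 m while stopping
person approaches 1.4000·(0.0400+1.7500) = 2.5060 m
margins: 0.2000+0.0000+0.0300 = 0.2300 m
S_min ≈ 0.0700+1.5312+2.5060+0.2300  ⇒  S_min = 17349/4000 m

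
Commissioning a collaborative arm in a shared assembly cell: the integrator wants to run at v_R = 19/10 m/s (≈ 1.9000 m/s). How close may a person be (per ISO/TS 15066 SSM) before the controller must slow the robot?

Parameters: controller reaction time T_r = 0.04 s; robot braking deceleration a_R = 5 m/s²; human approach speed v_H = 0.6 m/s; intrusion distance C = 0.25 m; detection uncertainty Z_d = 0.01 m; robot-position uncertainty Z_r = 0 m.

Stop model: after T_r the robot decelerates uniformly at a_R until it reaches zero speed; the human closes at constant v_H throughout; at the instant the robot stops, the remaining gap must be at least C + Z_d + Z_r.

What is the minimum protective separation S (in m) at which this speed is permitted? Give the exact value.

braking lasts T_s = (19/10)/5 = 0.3800 s
reaction-phase robot travel = 1.9000·0.0400 = 0.0760 m
robot under decel: 1.9000²/(2·5.0000) = 0.3610 m
human closes 0.6000·0.4200 = 0.2520 m
margins: 0.2500+0.0100+0.0000 = 0.2600 m
S_min ≈ 0.0760+0.3610+0.2520+0.2600  ⇒  S_min = 949/1000 m

S_min = 949/1000 m = 0.9490 m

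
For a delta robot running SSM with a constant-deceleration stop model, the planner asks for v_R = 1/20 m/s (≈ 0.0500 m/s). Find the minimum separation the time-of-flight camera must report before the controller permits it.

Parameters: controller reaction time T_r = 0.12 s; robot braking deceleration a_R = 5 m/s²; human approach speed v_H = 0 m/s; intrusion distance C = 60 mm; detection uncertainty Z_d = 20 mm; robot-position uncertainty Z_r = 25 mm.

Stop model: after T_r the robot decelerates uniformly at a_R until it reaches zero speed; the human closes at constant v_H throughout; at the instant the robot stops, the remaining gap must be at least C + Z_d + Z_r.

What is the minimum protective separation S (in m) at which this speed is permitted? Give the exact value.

braking lasts T_s = (1/20)/5 = 0.0100 s
reaction-phase robot travel = 0.0500·0.1200 = 0.0060 m
robot under decel: 0.0500²/(2·5.0000) = 0.0003 m
human closes 0.0000·0.1300 = 0.0000 m
residual clearance needed = 0.0600+0.0200+0.0250 = 0.1050 m
S_min ≈ 0.0060+0.0003+0.0000+0.1050  ⇒  S_min = 89/800 m

S_min = 89/800 m = 0.1113 m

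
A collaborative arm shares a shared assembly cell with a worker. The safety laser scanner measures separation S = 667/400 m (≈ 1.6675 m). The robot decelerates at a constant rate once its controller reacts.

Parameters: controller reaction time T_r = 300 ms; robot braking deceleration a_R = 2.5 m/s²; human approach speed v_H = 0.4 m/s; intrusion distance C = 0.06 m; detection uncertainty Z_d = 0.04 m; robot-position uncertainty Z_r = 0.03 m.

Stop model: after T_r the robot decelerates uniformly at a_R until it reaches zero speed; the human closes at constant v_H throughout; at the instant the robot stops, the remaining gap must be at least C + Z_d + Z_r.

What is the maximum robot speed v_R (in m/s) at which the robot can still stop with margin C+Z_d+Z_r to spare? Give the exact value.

quadratic (1/5)·v² + (23/50)·v + (-567/400) = 0
  disc = (23/50)² − 4·(1/5)·(-567/400) = 841/625 ; √disc = 29/25
  v_R = (−(23/50) + 29/25) / (2·(1/5)) = 7/4 m/s
check:
stop time T_s = (7/4)/(5/2) = 0.7000 s
reaction-phase robot travel = 1.7500·0.3000 = 0.5250 m
braking distance = 1.7500²/(2·2.5000) = 0.6125 m
person approaches 0.4000·(0.3000+0.7000) = 0.4000 m
residual clearance needed = 0.0600+0.0400+0.0300 = 0.1300 m
sum ≈ 0.5250+0.6125+0.4000+0.1300 ≈ 1.6675 m = S ✓

v_R_max = 7/4 m/s = 1.7500 m/s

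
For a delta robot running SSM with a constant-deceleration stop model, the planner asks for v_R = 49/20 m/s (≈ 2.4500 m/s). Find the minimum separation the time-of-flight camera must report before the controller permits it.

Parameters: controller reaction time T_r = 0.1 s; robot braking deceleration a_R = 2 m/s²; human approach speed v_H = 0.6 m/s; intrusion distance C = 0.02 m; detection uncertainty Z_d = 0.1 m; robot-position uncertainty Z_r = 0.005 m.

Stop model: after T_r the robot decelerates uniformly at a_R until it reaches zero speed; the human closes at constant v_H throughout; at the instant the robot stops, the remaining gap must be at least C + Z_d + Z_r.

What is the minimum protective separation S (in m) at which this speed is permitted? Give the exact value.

S_min = 853/320 m = 2.6656 m

T_s = v_R/a_R = (49/20)/2 = 1.2250 s
robot in T_r: 2.4500·0.1000 = 0.2450 m
robot covers 2.4500·1.2250 − ½·2.0000·1.2250² = 1.5006 m while stopping
human closes 0.6000·1.3250 = 0.7950 m
C+Z_d+Z_r = 0.0200+0.1000+0.0050 = 0.1250 m
S_min ≈ 0.2450+1.5006+0.7950+0.1250  ⇒  S_min = 853/320 m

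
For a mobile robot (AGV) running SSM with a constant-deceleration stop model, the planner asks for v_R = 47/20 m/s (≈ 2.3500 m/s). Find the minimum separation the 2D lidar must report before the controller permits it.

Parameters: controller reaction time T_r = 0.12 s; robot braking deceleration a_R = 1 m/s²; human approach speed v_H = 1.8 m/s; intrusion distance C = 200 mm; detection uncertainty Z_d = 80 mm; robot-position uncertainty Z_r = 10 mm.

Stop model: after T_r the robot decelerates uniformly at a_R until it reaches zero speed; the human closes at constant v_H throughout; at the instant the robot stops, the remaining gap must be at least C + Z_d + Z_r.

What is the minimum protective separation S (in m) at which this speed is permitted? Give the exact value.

S_min = 31117/4000 m = 7.7793 m

braking lasts T_s = (47/20)/1 = 2.3500 s
robot in T_r: 2.3500·0.1200 = 0.2820 m
robot covers 2.3500·2.3500 − ½·1.0000·2.3500² = 2.7612 m while stopping
person approaches 1.8000·(0.1200+2.3500) = 4.4460 m
margins: 0.2000+0.0800+0.0100 = 0.2900 m
S_min ≈ 0.2820+2.7612+4.4460+0.2900  ⇒  S_min = 31117/4000 m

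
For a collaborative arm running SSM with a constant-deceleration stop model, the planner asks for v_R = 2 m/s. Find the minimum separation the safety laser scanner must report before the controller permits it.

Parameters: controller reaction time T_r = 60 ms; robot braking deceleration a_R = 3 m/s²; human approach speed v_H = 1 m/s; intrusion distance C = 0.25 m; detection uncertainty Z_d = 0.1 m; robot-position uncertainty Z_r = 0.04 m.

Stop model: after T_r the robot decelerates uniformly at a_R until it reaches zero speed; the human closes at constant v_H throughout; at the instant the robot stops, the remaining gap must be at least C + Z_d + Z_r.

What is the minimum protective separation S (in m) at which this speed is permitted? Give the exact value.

T_s = v_R/a_R = 2/3 = 0.6667 s
robot in T_r: 2.0000·0.0600 = 0.1200 m
robot under decel: 2.0000²/(2·3.0000) = 0.6667 m
person approaches 1.0000·(0.0600+0.6667) = 0.7267 m
margins: 0.2500+0.1000+0.0400 = 0.3900 m
S_min ≈ 0.1200+0.6667+0.7267+0.3900  ⇒  S_min = 571/300 m

S_min = 571/300 m = 1.9033 m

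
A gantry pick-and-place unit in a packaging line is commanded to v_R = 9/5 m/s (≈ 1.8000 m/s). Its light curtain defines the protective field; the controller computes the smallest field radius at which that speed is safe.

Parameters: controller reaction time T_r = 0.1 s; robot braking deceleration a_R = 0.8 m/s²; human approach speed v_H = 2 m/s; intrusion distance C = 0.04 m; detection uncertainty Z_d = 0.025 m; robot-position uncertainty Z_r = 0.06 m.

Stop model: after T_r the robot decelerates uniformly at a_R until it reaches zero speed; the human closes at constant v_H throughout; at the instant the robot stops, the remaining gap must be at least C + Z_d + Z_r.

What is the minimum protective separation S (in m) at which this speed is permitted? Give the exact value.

stop time T_s = (9/5)/(4/5) = 2.2500 s
robot in T_r: 1.8000·0.1000 = 0.1800 m
braking distance = 1.8000²/(2·0.8000) = 2.0250 m
human closes 2.0000·2.3500 = 4.7000 m
C+Z_d+Z_r = 0.0400+0.0250+0.0600 = 0.1250 m
S_min ≈ 0.1800+2.0250+4.7000+0.1250  ⇒  S_min = 703/100 m

S_min = 703/100 m = 7.0300 m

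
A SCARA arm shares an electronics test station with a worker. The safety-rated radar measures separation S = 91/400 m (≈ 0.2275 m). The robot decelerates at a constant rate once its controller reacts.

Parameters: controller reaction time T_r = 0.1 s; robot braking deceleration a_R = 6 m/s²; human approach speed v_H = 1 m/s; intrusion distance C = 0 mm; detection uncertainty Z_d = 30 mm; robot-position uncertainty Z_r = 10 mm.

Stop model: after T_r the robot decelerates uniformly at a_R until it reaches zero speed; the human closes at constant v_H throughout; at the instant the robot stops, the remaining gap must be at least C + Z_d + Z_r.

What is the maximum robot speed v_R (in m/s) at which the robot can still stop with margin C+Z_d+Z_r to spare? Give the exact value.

v_R_max = 3/10 m/s = 0.3000 m/s

collect terms ⇒ (1/12)·v_R² + (4/15)·v_R + (-7/80) = 0
  disc = (4/15)² − 4·(1/12)·(-7/80) = 361/3600 ; √disc = 19/60
  v_R = (−(4/15) + 19/60) / (2·(1/12)) = 3/10 m/s
check:
stop time T_s = (3/10)/6 = 0.0500 s
reaction-phase robot travel = 0.3000·0.1000 = 0.0300 m
robot covers 0.3000·0.0500 − ½·6.0000·0.0500² = 0.0075 m while stopping
human closes 1.0000·0.1500 = 0.1500 m
residual clearance needed = 0.0000+0.0300+0.0100 = 0.0400 m
sum ≈ 0.0300+0.0075+0.1500+0.0400 ≈ 0.2275 m = S ✓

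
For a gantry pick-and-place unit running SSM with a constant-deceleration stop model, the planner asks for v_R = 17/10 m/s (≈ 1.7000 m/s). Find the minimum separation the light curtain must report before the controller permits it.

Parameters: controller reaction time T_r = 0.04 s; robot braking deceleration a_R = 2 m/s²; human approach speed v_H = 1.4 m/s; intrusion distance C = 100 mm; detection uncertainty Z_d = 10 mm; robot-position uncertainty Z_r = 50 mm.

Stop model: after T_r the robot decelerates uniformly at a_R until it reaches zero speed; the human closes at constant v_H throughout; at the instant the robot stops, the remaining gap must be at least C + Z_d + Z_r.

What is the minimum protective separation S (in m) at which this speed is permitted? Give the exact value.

S_min = 4393/2000 m = 2.1965 m

T_s = v_R/a_R = (17/10)/2 = 0.8500 s
robot covers v_R·T_r = 1.7000·0.0400 = 0.0680 m before braking
robot under decel: 1.7000²/(2·2.0000) = 0.7225 m
person approaches 1.4000·(0.0400+0.8500) = 1.2460 m
margins: 0.1000+0.0100+0.0500 = 0.1600 m
S_min ≈ 0.0680+0.7225+1.2460+0.1600  ⇒  S_min = 4393/2000 m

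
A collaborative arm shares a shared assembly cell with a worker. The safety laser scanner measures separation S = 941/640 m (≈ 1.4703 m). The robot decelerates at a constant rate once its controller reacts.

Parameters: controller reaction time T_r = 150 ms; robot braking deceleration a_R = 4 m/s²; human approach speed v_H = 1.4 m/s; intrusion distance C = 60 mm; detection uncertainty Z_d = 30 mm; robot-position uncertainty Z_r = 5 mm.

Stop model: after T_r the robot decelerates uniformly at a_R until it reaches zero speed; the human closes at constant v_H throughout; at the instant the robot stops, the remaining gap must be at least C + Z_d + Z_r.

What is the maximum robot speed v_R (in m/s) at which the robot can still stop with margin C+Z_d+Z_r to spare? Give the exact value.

collect terms ⇒ (1/8)·v_R² + (1/2)·v_R + (-3729/3200) = 0
  disc = (1/2)² − 4·(1/8)·(-3729/3200) = 5329/6400 ; √disc = 73/80
  v_R = (−(1/2) + 73/80) / (2·(1/8)) = 33/20 m/s
check:
T_s = v_R/a_R = (33/20)/4 = 0.4125 s
reaction-phase robot travel = 1.6500·0.1500 = 0.2475 m
robot under decel: 1.6500²/(2·4.0000) = 0.3403 m
person approaches 1.4000·(0.1500+0.4125) = 0.7875 m
margins: 0.0600+0.0300+0.0050 = 0.0950 m
sum ≈ 0.2475+0.3403+0.7875+0.0950 ≈ 1.4703 m = S ✓

v_R_max = 33/20 m/s = 1.6500 m/s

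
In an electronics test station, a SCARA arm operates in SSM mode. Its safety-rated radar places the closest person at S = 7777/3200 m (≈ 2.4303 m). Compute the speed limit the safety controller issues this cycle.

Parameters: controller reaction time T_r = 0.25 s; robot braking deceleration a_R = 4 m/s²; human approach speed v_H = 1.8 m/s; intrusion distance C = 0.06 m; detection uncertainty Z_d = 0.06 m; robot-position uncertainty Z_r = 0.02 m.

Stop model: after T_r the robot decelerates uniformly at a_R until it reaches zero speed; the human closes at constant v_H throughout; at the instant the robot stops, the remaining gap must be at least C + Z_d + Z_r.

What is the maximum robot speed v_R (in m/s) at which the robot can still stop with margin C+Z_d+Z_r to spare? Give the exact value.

quadratic (1/8)·v² + (7/10)·v + (-5889/3200) = 0
  disc = (7/10)² − 4·(1/8)·(-5889/3200) = 361/256 ; √disc = 19/16
  v_R = (−(7/10) + 19/16) / (2·(1/8)) = 39/20 m/s
check:
T_s = v_R/a_R = (39/20)/4 = 0.4875 s
robot covers v_R·T_r = 1.9500·0.2500 = 0.4875 m before braking
robot covers 1.9500·0.4875 − ½·4.0000·0.4875² = 0.4753 m while stopping
human over T_r+T_s: 1.8000·(0.2500+0.4875) = 1.3275 m
residual clearance needed = 0.0600+0.0600+0.0200 = 0.1400 m
sum ≈ 0.4875+0.4753+1.3275+0.1400 ≈ 2.4303 m = S ✓

v_R_max = 39/20 m/s = 1.9500 m/s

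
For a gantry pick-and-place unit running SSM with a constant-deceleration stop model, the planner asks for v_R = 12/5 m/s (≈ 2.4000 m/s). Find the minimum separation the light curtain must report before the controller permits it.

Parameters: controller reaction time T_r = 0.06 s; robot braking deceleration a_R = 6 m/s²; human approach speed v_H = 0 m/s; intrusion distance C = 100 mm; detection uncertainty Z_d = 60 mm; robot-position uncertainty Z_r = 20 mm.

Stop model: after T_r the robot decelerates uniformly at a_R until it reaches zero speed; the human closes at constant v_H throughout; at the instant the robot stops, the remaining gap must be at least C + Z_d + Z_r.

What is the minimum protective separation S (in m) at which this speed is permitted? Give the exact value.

stop time T_s = (12/5)/6 = 0.4000 s
robot covers v_R·T_r = 2.4000·0.0600 = 0.1440 m before braking
braking distance = 2.4000²/(2·6.0000) = 0.4800 m
human over T_r+T_s: 0.0000·(0.0600+0.4000) = 0.0000 m
residual clearance needed = 0.1000+0.0600+0.0200 = 0.1800 m
S_min ≈ 0.1440+0.4800+0.0000+0.1800  ⇒  S_min = 201/250 m

S_min = 201/250 m = 0.8040 m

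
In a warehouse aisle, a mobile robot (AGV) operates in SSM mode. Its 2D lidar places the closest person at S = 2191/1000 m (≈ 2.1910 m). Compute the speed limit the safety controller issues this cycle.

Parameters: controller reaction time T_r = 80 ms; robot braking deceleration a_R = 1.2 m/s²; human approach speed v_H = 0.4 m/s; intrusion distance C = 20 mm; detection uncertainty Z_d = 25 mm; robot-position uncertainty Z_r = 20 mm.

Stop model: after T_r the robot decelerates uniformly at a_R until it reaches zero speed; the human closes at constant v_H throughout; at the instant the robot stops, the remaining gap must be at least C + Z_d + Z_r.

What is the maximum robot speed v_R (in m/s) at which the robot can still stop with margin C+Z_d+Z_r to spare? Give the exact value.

v_R_max = 9/5 m/s = 1.8000 m/s

collect terms ⇒ (5/12)·v_R² + (31/75)·v_R + (-1047/500) = 0
  disc = (31/75)² − 4·(5/12)·(-1047/500) = 82369/22500 ; √disc = 287/150
  v_R = (−(31/75) + 287/150) / (2·(5/12)) = 9/5 m/s
check:
stop time T_s = (9/5)/(6/5) = 1.5000 s
robot in T_r: 1.8000·0.0800 = 0.1440 m
braking distance = 1.8000²/(2·1.2000) = 1.3500 m
human over T_r+T_s: 0.4000·(0.0800+1.5000) = 0.6320 m
residual clearance needed = 0.0200+0.0250+0.0200 = 0.0650 m
sum ≈ 0.1440+1.3500+0.6320+0.0650 ≈ 2.1910 m = S ✓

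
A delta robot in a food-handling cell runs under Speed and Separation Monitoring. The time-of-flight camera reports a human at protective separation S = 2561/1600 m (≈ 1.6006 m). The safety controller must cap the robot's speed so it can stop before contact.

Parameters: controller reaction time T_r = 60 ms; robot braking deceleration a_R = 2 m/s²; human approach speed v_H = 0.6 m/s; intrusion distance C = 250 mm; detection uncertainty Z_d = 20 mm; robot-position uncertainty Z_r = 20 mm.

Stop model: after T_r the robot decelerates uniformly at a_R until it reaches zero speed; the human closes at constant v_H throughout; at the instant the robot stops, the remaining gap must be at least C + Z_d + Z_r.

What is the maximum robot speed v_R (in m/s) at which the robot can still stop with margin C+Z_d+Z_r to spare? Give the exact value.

v_R_max = 33/20 m/s = 1.6500 m/s

quadratic (1/4)·v² + (9/25)·v + (-10197/8000) = 0
  disc = (9/25)² − 4·(1/4)·(-10197/8000) = 56169/40000 ; √disc = 237/200
  v_R = (−(9/25) + 237/200) / (2·(1/4)) = 33/20 m/s
check:
braking lasts T_s = (33/20)/2 = 0.8250 s
reaction-phase robot travel = 1.6500·0.0600 = 0.0990 m
braking distance = 1.6500²/(2·2.0000) = 0.6806 m
human over T_r+T_s: 0.6000·(0.0600+0.8250) = 0.5310 m
margins: 0.2500+0.0200+0.0200 = 0.2900 m
sum ≈ 0.0990+0.6806+0.5310+0.2900 ≈ 1.6006 m = S ✓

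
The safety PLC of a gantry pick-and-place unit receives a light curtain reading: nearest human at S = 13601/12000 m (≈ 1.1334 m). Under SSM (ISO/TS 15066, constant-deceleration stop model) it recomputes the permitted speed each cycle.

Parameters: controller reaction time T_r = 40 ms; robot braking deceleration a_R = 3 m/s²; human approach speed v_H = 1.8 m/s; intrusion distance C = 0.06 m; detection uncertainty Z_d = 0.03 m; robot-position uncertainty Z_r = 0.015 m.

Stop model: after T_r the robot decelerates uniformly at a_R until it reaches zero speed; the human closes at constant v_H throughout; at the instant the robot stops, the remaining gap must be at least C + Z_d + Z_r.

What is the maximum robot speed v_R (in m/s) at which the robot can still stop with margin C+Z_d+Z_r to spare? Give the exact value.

v_R_max = 23/20 m/s = 1.1500 m/s

quadratic (1/6)·v² + (16/25)·v + (-11477/12000) = 0
  disc = (16/25)² − 4·(1/6)·(-11477/12000) = 94249/90000 ; √disc = 307/300
  v_R = (−(16/25) + 307/300) / (2·(1/6)) = 23/20 m/s
check:
T_s = v_R/a_R = (23/20)/3 = 0.3833 s
reaction-phase robot travel = 1.1500·0.0400 = 0.0460 m
robot covers 1.1500·0.3833 − ½·3.0000·0.3833² = 0.2204 m while stopping
person approaches 1.8000·(0.0400+0.3833) = 0.7620 m
residual clearance needed = 0.0600+0.0300+0.0150 = 0.1050 m
sum ≈ 0.0460+0.2204+0.7620+0.1050 ≈ 1.1334 m = S ✓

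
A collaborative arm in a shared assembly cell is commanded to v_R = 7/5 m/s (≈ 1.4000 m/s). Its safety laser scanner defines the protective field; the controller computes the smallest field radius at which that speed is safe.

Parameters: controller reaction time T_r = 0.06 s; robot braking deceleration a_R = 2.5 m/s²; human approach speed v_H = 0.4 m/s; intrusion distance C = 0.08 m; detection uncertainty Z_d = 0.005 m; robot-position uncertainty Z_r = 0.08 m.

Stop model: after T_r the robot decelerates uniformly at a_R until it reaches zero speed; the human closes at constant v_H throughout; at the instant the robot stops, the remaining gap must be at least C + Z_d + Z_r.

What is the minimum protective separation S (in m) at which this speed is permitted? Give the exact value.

S_min = 889/1000 m = 0.8890 m

braking lasts T_s = (7/5)/(5/2) = 0.5600 s
robot in T_r: 1.4000·0.0600 = 0.0840 m
robot under decel: 1.4000²/(2·2.5000) = 0.3920 m
human over T_r+T_s: 0.4000·(0.0600+0.5600) = 0.2480 m
margins: 0.0800+0.0050+0.0800 = 0.1650 m
S_min ≈ 0.0840+0.3920+0.2480+0.1650  ⇒  S_min = 889/1000 m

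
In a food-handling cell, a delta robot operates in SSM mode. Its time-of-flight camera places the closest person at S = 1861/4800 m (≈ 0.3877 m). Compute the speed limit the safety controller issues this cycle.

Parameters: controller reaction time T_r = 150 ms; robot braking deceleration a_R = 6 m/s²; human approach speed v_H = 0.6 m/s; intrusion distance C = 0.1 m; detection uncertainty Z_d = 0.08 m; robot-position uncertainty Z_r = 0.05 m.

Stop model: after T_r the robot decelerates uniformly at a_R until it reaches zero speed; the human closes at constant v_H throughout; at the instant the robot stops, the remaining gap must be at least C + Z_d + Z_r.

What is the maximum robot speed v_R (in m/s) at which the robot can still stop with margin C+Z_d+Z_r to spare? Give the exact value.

v_R_max = 1/4 m/s = 0.2500 m/s

at the boundary: (1/12)·v² + (1/4)·v + (-13/192) = 0
  disc = (1/4)² − 4·(1/12)·(-13/192) = 49/576 ; √disc = 7/24
  v_R = (−(1/4) + 7/24) / (2·(1/12)) = 1/4 m/s
check:
T_s = v_R/a_R = (1/4)/6 = 0.0417 s
robot covers v_R·T_r = 0.2500·0.1500 = 0.0375 m before braking
robot covers 0.2500·0.0417 − ½·6.0000·0.0417² = 0.0052 m while stopping
human closes 0.6000·0.1917 = 0.1150 m
C+Z_d+Z_r = 0.1000+0.0800+0.0500 = 0.2300 m
sum ≈ 0.0375+0.0052+0.1150+0.2300 ≈ 0.3877 m = S ✓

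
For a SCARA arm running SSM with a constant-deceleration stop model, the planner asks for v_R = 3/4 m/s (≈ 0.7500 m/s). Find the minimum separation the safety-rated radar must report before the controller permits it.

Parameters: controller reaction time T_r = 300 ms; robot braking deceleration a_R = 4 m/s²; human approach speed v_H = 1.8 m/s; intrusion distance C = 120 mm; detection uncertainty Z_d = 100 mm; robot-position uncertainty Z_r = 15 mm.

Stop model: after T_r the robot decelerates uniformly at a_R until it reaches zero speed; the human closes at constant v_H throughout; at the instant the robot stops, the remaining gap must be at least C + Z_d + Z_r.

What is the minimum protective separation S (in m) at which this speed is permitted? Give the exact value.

S_min = 901/640 m = 1.4078 m

T_s = v_R/a_R = (3/4)/4 = 0.1875 s
robot covers v_R·T_r = 0.7500·0.3000 = 0.2250 m before braking
robot covers 0.7500·0.1875 − ½·4.0000·0.1875² = 0.0703 m while stopping
human over T_r+T_s: 1.8000·(0.3000+0.1875) = 0.8775 m
C+Z_d+Z_r = 0.1200+0.1000+0.0150 = 0.2350 m
S_min ≈ 0.2250+0.0703+0.8775+0.2350  ⇒  S_min = 901/640 m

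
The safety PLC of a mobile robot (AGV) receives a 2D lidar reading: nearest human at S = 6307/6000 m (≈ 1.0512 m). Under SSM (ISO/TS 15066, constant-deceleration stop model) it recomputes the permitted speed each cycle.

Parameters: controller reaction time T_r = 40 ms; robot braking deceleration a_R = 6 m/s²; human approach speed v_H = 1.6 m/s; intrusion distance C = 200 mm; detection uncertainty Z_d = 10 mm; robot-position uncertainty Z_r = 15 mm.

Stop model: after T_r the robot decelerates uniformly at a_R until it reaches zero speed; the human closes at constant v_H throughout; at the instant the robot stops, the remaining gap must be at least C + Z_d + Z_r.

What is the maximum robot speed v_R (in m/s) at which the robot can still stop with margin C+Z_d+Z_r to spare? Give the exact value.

v_R_max = 17/10 m/s = 1.7000 m/s

at the boundary: (1/12)·v² + (23/75)·v + (-4573/6000) = 0
  disc = (23/75)² − 4·(1/12)·(-4573/6000) = 3481/10000 ; √disc = 59/100
  v_R = (−(23/75) + 59/100) / (2·(1/12)) = 17/10 m/s
check:
braking lasts T_s = (17/10)/6 = 0.2833 s
robot covers v_R·T_r = 1.7000·0.0400 = 0.0680 m before braking
robot covers 1.7000·0.2833 − ½·6.0000·0.2833² = 0.2408 m while stopping
person approaches 1.6000·(0.0400+0.2833) = 0.5173 m
residual clearance needed = 0.2000+0.0100+0.0150 = 0.2250 m
sum ≈ 0.0680+0.2408+0.5173+0.2250 ≈ 1.0512 m = S ✓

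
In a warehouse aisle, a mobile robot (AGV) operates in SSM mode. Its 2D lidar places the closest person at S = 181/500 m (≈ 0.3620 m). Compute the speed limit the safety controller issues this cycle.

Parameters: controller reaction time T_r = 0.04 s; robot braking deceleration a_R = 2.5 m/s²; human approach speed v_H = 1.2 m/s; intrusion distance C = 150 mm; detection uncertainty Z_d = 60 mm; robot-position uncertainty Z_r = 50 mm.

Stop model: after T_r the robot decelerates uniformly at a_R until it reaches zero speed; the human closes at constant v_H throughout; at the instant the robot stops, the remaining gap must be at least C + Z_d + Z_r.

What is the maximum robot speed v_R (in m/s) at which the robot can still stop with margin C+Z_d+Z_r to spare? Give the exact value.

v_R_max = 1/10 m/s = 0.1000 m/s

at the boundary: (1/5)·v² + (13/25)·v + (-27/500) = 0
  disc = (13/25)² − 4·(1/5)·(-27/500) = 196/625 ; √disc = 14/25
  v_R = (−(13/25) + 14/25) / (2·(1/5)) = 1/10 m/s
check:
stop time T_s = (1/10)/(5/2) = 0.0400 s
reaction-phase robot travel = 0.1000·0.0400 = 0.0040 m
robot under decel: 0.1000²/(2·2.5000) = 0.0020 m
human over T_r+T_s: 1.2000·(0.0400+0.0400) = 0.0960 m
C+Z_d+Z_r = 0.1500+0.0600+0.0500 = 0.2600 m
sum ≈ 0.0040+0.0020+0.0960+0.2600 ≈ 0.3620 m = S ✓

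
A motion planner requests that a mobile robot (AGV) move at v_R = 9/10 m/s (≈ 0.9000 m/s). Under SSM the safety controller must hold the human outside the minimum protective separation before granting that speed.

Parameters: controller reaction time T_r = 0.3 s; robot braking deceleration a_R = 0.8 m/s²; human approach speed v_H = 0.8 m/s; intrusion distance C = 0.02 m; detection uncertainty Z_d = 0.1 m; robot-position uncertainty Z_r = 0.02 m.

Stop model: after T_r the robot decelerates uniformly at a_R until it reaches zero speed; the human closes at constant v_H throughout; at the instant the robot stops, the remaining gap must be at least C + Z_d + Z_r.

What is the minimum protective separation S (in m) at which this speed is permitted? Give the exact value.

S_min = 329/160 m = 2.0562 m

stop time T_s = (9/10)/(4/5) = 1.1250 s
reaction-phase robot travel = 0.9000·0.3000 = 0.2700 m
robot under decel: 0.9000²/(2·0.8000) = 0.5062 m
person approaches 0.8000·(0.3000+1.1250) = 1.1400 m
residual clearance needed = 0.0200+0.1000+0.0200 = 0.1400 m
S_min ≈ 0.2700+0.5062+1.1400+0.1400  ⇒  S_min = 329/160 m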